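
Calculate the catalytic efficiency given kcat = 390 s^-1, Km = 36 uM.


Catalytic efficiency = kcat / Km
= 390 / 36
= 10.8333 uM^-1*s^-1

10.8333 uM^-1*s^-1


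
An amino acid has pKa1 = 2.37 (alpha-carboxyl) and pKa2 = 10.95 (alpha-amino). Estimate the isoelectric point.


pI = (pKa1 + pKa2) / 2
pI = (2.37 + 10.95) / 2
pI = 6.66

6.66


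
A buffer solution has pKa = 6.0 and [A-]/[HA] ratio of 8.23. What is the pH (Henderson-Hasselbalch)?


pH = pKa + log10([A-]/[HA])
pH = 6.0 + log10(8.23)
pH = 6.9154

6.9154


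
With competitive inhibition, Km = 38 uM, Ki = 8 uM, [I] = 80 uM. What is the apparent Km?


Km_app = Km * (1 + [I]/Ki)
Km_app = 38 * (1 + 80/8)
Km_app = 418.0 uM

418.0 uM


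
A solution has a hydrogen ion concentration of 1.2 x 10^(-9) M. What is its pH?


pH = -log10([H+])
pH = -log10(1.2 x 10^(-9))
pH = 8.9208

8.9208


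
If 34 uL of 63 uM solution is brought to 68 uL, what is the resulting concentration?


C2 = C1 * V1 / V2
C2 = 63 * 34 / 68
C2 = 31.5 uM

31.5 uM


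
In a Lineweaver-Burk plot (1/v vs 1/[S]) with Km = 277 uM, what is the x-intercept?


x-intercept = -1/Km
= -1/277
= -0.0036 1/uM

-0.0036 1/uM


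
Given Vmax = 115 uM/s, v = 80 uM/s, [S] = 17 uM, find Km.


Km = [S] * (Vmax - v) / v
Km = 17 * (115 - 80) / 80
Km = 7.4375 uM

7.4375 uM


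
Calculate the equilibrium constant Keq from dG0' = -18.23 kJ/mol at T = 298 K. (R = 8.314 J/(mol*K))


Keq = exp(-dG0 * 1000 / (R * T))
Keq = exp(-(-18.23) * 1000 / (8.314 * 298))
Keq = 1568.712

1568.712


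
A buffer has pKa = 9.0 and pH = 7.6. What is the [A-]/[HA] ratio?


[A-]/[HA] = 10^(pH - pKa)
= 10^(7.6 - 9.0)
= 0.0398

0.0398


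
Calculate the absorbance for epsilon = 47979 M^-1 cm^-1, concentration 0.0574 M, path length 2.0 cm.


A = epsilon * c * l
A = 47979 * 0.0574 * 2.0
A = 5507.9892

5507.9892


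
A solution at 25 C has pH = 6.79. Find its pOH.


pOH = 14 - pH
pOH = 14 - 6.79
pOH = 7.21

7.21


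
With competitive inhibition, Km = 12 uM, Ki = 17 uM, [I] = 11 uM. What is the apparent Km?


Km_app = Km * (1 + [I]/Ki)
Km_app = 12 * (1 + 11/17)
Km_app = 19.7647 uM

19.7647 uM


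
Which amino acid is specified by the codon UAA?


Standard genetic code lookup.
Codon UAA -> Stop

Stop


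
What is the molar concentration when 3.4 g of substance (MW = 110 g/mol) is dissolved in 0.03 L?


C = (mass / MW) / volume
C = (3.4 / 110) / 0.03
C = 1.0303 M

1.0303 M


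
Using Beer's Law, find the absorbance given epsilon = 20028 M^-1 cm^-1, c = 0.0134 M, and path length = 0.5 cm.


A = epsilon * c * l
A = 20028 * 0.0134 * 0.5
A = 134.1876

134.1876


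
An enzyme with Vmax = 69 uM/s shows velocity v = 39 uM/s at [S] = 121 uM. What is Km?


Km = [S] * (Vmax - v) / v
Km = 121 * (69 - 39) / 39
Km = 93.0769 uM

93.0769 uM


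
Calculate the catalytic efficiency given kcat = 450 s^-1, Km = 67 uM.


Catalytic efficiency = kcat / Km
= 450 / 67
= 6.7164 uM^-1*s^-1

6.7164 uM^-1*s^-1


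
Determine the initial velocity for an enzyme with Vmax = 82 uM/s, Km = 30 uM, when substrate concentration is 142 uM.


v = Vmax * [S] / (Km + [S])
v = 82 * 142 / (30 + 142)
v = 67.6977 uM/s

67.6977 uM/s


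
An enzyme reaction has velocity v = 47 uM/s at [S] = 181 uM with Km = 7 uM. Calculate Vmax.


Vmax = v * (Km + [S]) / [S]
Vmax = 47 * (7 + 181) / 181
Vmax = 48.8177 uM/s

48.8177 uM/s


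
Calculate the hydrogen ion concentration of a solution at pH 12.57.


[H+] = 10^(-pH)
[H+] = 10^(-12.57)
[H+] = 2.692e-13 M

2.692e-13 M


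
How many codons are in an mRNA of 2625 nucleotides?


codons = nucleotides / 3
codons = 2625 / 3 = 875

875


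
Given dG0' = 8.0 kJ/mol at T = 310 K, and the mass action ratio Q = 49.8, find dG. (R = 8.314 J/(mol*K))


dG = dG0' + RT * ln(Q) / 1000
dG = 8.0 + 8.314 * 310 * ln(49.8) / 1000
dG = 18.0723 kJ/mol

18.0723 kJ/mol


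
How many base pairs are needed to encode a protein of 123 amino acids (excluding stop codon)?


Each amino acid = 1 codon = 3 bp
bp = 123 * 3 = 369 bp

369 bp


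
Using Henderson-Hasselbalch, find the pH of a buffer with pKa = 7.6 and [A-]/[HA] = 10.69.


pH = pKa + log10([A-]/[HA])
pH = 7.6 + log10(10.69)
pH = 8.629

8.629


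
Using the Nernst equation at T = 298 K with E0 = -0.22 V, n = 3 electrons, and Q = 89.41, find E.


E = E0 - (RT/nF) * ln(Q)
E = -0.22 - (8.314 * 298 / (3 * 96485)) * ln(89.41)
E = -0.2585 V

-0.2585 V


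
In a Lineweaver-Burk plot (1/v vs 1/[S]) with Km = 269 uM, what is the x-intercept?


x-intercept = -1/Km
= -1/269
= -0.0037 1/uM

-0.0037 1/uM


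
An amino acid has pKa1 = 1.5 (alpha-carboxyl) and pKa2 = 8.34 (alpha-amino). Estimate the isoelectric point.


pI = (pKa1 + pKa2) / 2
pI = (1.5 + 8.34) / 2
pI = 4.92

4.92


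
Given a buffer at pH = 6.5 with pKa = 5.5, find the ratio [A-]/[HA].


[A-]/[HA] = 10^(pH - pKa)
= 10^(6.5 - 5.5)
= 10.0

10.0


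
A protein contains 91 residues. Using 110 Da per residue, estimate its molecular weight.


MW = n_residues * 110 Da
MW = 91 * 110
MW = 10010 Da

10010 Da


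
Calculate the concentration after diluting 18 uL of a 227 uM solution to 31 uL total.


C2 = C1 * V1 / V2
C2 = 227 * 18 / 31
C2 = 131.8065 uM

131.8065 uM


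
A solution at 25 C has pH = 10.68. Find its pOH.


pOH = 14 - pH
pOH = 14 - 10.68
pOH = 3.32

3.32


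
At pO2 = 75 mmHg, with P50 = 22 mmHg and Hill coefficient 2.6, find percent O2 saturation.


Y = pO2^n / (P50^n + pO2^n)
Y = 75^2.6 / (22^2.6 + 75^2.6)
Y = 96.04%

96.04%


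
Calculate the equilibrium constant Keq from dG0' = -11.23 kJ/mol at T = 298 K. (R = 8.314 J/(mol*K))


Keq = exp(-dG0 * 1000 / (R * T))
Keq = exp(-(-11.23) * 1000 / (8.314 * 298))
Keq = 93.0059

93.0059


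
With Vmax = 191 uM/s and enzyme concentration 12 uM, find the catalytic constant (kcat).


kcat = Vmax / [E]t
kcat = 191 / 12
kcat = 15.9167 s^-1

15.9167 s^-1


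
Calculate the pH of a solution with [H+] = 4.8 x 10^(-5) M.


pH = -log10([H+])
pH = -log10(4.8 x 10^(-5))
pH = 4.3188

4.3188


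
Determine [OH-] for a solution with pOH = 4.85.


[OH-] = 10^(-pOH)
[OH-] = 10^(-4.85)
[OH-] = 1.413e-05 M

1.413e-05 M


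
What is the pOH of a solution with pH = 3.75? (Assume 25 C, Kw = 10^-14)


pOH = 14 - pH
pOH = 14 - 3.75
pOH = 10.25

10.25


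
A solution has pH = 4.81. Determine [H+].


[H+] = 10^(-pH)
[H+] = 10^(-4.81)
[H+] = 1.549e-05 M

1.549e-05 M


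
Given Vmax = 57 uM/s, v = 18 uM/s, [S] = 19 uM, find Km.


Km = [S] * (Vmax - v) / v
Km = 19 * (57 - 18) / 18
Km = 41.1667 uM

41.1667 uM


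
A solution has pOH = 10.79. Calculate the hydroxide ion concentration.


[OH-] = 10^(-pOH)
[OH-] = 10^(-10.79)
[OH-] = 1.622e-11 M

1.622e-11 M


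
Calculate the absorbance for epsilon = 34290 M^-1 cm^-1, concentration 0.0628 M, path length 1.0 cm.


A = epsilon * c * l
A = 34290 * 0.0628 * 1.0
A = 2153.412

2153.412


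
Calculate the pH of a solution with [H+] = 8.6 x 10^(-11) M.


pH = -log10([H+])
pH = -log10(8.6 x 10^(-11))
pH = 10.0655

10.0655


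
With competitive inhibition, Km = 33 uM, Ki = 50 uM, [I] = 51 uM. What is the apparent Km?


Km_app = Km * (1 + [I]/Ki)
Km_app = 33 * (1 + 51/50)
Km_app = 66.66 uM

66.66 uM


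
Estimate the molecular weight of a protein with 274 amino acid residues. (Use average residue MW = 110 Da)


MW = n_residues * 110 Da
MW = 274 * 110
MW = 30140 Da

30140 Da


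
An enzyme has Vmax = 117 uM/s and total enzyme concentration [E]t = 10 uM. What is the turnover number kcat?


kcat = Vmax / [E]t
kcat = 117 / 10
kcat = 11.7 s^-1

11.7 s^-1


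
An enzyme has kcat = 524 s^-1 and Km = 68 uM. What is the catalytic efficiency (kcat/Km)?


Catalytic efficiency = kcat / Km
= 524 / 68
= 7.7059 uM^-1*s^-1

7.7059 uM^-1*s^-1


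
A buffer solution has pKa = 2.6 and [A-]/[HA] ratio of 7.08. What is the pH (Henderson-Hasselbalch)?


pH = pKa + log10([A-]/[HA])
pH = 2.6 + log10(7.08)
pH = 3.45

3.45


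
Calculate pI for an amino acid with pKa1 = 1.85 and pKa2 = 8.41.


pI = (pKa1 + pKa2) / 2
pI = (1.85 + 8.41) / 2
pI = 5.13

5.13


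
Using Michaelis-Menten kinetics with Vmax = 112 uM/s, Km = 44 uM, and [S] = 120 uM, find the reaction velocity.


v = Vmax * [S] / (Km + [S])
v = 112 * 120 / (44 + 120)
v = 81.9512 uM/s

81.9512 uM/s


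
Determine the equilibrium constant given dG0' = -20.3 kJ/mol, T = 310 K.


Keq = exp(-dG0 * 1000 / (R * T))
Keq = exp(-(-20.3) * 1000 / (8.314 * 310))
Keq = 2634.2074

2634.2074


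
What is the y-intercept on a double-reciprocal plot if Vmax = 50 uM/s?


y-intercept = 1/Vmax
= 1/50
= 0.02 s/uM

0.02 s/uM


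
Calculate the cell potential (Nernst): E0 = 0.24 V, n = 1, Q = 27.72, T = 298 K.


E = E0 - (RT/nF) * ln(Q)
E = 0.24 - (8.314 * 298 / (1 * 96485)) * ln(27.72)
E = 0.1547 V

0.1547 V


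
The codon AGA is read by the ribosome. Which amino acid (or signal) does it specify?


Standard genetic code lookup.
Codon AGA -> Arg

Arg


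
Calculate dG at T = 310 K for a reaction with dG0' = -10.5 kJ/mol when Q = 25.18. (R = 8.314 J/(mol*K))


dG = dG0' + RT * ln(Q) / 1000
dG = -10.5 + 8.314 * 310 * ln(25.18) / 1000
dG = -2.1854 kJ/mol

-2.1854 kJ/mol


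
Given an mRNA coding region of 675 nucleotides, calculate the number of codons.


codons = nucleotides / 3
codons = 675 / 3 = 225

225


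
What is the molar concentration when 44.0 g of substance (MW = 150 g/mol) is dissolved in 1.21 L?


C = (mass / MW) / volume
C = (44.0 / 150) / 1.21
C = 0.2424 M

0.2424 M


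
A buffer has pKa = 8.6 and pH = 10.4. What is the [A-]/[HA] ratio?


[A-]/[HA] = 10^(pH - pKa)
= 10^(10.4 - 8.6)
= 63.0957

63.0957


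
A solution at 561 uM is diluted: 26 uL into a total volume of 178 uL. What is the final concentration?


C2 = C1 * V1 / V2
C2 = 561 * 26 / 178
C2 = 81.9438 uM

81.9438 uM


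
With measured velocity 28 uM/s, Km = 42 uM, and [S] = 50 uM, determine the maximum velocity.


Vmax = v * (Km + [S]) / [S]
Vmax = 28 * (42 + 50) / 50
Vmax = 51.52 uM/s

51.52 uM/s


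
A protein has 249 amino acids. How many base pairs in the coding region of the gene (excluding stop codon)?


Each amino acid = 1 codon = 3 bp
bp = 249 * 3 = 747 bp

747 bp


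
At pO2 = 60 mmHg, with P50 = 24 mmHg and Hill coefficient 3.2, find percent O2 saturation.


Y = pO2^n / (P50^n + pO2^n)
Y = 60^3.2 / (24^3.2 + 60^3.2)
Y = 94.94%

94.94%


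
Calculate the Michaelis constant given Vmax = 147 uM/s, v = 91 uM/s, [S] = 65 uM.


Km = [S] * (Vmax - v) / v
Km = 65 * (147 - 91) / 91
Km = 40.0 uM

40.0 uM


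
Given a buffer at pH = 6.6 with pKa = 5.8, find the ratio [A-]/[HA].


[A-]/[HA] = 10^(pH - pKa)
= 10^(6.6 - 5.8)
= 6.3096

6.3096


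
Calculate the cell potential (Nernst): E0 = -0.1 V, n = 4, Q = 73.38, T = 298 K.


E = E0 - (RT/nF) * ln(Q)
E = -0.1 - (8.314 * 298 / (4 * 96485)) * ln(73.38)
E = -0.1276 V

-0.1276 V


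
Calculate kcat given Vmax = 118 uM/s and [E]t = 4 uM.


kcat = Vmax / [E]t
kcat = 118 / 4
kcat = 29.5 s^-1

29.5 s^-1


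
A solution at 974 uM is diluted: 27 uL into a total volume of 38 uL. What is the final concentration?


C2 = C1 * V1 / V2
C2 = 974 * 27 / 38
C2 = 692.0526 uM

692.0526 uM


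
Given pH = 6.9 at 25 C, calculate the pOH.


pOH = 14 - pH
pOH = 14 - 6.9
pOH = 7.1

7.1


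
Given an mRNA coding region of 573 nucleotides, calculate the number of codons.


codons = nucleotides / 3
codons = 573 / 3 = 191

191


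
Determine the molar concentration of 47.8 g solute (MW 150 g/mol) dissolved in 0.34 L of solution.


C = (mass / MW) / volume
C = (47.8 / 150) / 0.34
C = 0.9373 M

0.9373 M


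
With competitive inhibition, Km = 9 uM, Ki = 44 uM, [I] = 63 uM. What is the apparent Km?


Km_app = Km * (1 + [I]/Ki)
Km_app = 9 * (1 + 63/44)
Km_app = 21.8864 uM

21.8864 uM


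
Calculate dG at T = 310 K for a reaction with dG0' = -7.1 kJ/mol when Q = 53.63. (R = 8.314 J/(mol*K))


dG = dG0' + RT * ln(Q) / 1000
dG = -7.1 + 8.314 * 310 * ln(53.63) / 1000
dG = 3.1632 kJ/mol

3.1632 kJ/mol


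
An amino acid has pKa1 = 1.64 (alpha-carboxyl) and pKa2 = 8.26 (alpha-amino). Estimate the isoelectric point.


pI = (pKa1 + pKa2) / 2
pI = (1.64 + 8.26) / 2
pI = 4.95

4.95


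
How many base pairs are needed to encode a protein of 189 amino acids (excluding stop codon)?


Each amino acid = 1 codon = 3 bp
bp = 189 * 3 = 567 bp

567 bp


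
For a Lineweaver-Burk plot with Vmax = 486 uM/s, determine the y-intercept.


y-intercept = 1/Vmax
= 1/486
= 0.0021 s/uM

0.0021 s/uM


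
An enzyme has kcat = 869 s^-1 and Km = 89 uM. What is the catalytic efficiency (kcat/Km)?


Catalytic efficiency = kcat / Km
= 869 / 89
= 9.764 uM^-1*s^-1

9.764 uM^-1*s^-1


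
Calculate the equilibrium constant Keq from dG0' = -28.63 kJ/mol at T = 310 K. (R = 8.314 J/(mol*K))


Keq = exp(-dG0 * 1000 / (R * T))
Keq = exp(-(-28.63) * 1000 / (8.314 * 310))
Keq = 66726.1375

66726.1375


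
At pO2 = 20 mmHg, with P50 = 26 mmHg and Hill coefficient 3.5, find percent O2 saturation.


Y = pO2^n / (P50^n + pO2^n)
Y = 20^3.5 / (26^3.5 + 20^3.5)
Y = 28.53%

28.53%


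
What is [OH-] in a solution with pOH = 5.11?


[OH-] = 10^(-pOH)
[OH-] = 10^(-5.11)
[OH-] = 7.762e-06 M

7.762e-06 M


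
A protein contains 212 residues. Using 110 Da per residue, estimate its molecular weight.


MW = n_residues * 110 Da
MW = 212 * 110
MW = 23320 Da

23320 Da


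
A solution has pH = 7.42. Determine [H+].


[H+] = 10^(-pH)
[H+] = 10^(-7.42)
[H+] = 3.802e-08 M

3.802e-08 M


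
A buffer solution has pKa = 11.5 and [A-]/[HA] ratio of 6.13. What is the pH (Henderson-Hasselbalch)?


pH = pKa + log10([A-]/[HA])
pH = 11.5 + log10(6.13)
pH = 12.2875

12.2875


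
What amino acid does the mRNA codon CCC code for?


Standard genetic code lookup.
Codon CCC -> Pro

Pro


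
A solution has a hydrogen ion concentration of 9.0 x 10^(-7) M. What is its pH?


pH = -log10([H+])
pH = -log10(9.0 x 10^(-7))
pH = 6.0458

6.0458


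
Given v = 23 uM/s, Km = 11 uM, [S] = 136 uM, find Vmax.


Vmax = v * (Km + [S]) / [S]
Vmax = 23 * (11 + 136) / 136
Vmax = 24.8603 uM/s

24.8603 uM/s


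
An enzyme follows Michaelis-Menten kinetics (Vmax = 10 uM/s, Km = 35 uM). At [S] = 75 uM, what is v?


v = Vmax * [S] / (Km + [S])
v = 10 * 75 / (35 + 75)
v = 6.8182 uM/s

6.8182 uM/s


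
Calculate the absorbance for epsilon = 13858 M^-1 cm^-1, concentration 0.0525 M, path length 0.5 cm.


A = epsilon * c * l
A = 13858 * 0.0525 * 0.5
A = 363.7725

363.7725


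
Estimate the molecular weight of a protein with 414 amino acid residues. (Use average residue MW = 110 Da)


MW = n_residues * 110 Da
MW = 414 * 110
MW = 45540 Da

45540 Da


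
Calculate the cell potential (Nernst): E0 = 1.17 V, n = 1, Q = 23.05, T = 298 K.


E = E0 - (RT/nF) * ln(Q)
E = 1.17 - (8.314 * 298 / (1 * 96485)) * ln(23.05)
E = 1.0894 V

1.0894 V


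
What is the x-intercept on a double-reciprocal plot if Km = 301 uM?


x-intercept = -1/Km
= -1/301
= -0.0033 1/uM

-0.0033 1/uM


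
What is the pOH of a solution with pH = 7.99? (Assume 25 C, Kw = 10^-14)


pOH = 14 - pH
pOH = 14 - 7.99
pOH = 6.01

6.01


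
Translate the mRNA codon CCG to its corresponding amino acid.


Standard genetic code lookup.
Codon CCG -> Pro

Pro


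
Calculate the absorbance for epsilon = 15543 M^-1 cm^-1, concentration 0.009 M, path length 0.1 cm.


A = epsilon * c * l
A = 15543 * 0.009 * 0.1
A = 13.9887

13.9887


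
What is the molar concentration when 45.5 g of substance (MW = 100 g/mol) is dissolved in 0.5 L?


C = (mass / MW) / volume
C = (45.5 / 100) / 0.5
C = 0.91 M

0.91 M


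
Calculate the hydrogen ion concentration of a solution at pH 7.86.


[H+] = 10^(-pH)
[H+] = 10^(-7.86)
[H+] = 1.380e-08 M

1.380e-08 M


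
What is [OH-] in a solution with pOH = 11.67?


[OH-] = 10^(-pOH)
[OH-] = 10^(-11.67)
[OH-] = 2.138e-12 M

2.138e-12 M


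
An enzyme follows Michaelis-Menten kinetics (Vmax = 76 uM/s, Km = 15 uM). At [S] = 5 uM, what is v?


v = Vmax * [S] / (Km + [S])
v = 76 * 5 / (15 + 5)
v = 19.0 uM/s

19.0 uM/s


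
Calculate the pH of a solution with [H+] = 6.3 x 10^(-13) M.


pH = -log10([H+])
pH = -log10(6.3 x 10^(-13))
pH = 12.2007

12.2007


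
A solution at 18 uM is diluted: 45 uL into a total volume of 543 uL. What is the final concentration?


C2 = C1 * V1 / V2
C2 = 18 * 45 / 543
C2 = 1.4917 uM

1.4917 uM


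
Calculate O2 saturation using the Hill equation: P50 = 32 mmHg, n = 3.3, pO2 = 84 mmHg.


Y = pO2^n / (P50^n + pO2^n)
Y = 84^3.3 / (32^3.3 + 84^3.3)
Y = 96.03%

96.03%


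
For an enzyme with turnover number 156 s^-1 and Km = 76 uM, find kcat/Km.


Catalytic efficiency = kcat / Km
= 156 / 76
= 2.0526 uM^-1*s^-1

2.0526 uM^-1*s^-1


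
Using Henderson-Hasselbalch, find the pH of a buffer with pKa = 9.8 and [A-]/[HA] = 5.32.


pH = pKa + log10([A-]/[HA])
pH = 9.8 + log10(5.32)
pH = 10.5259

10.5259


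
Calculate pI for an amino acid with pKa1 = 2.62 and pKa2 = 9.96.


pI = (pKa1 + pKa2) / 2
pI = (2.62 + 9.96) / 2
pI = 6.29

6.29


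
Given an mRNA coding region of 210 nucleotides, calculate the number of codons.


codons = nucleotides / 3
codons = 210 / 3 = 70

70


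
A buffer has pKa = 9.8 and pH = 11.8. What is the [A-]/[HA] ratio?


[A-]/[HA] = 10^(pH - pKa)
= 10^(11.8 - 9.8)
= 100.0

100.0


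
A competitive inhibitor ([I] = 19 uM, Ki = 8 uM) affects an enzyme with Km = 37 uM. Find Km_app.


Km_app = Km * (1 + [I]/Ki)
Km_app = 37 * (1 + 19/8)
Km_app = 124.875 uM

124.875 uM


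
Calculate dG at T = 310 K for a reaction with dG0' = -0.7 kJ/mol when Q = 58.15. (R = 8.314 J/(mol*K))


dG = dG0' + RT * ln(Q) / 1000
dG = -0.7 + 8.314 * 310 * ln(58.15) / 1000
dG = 9.7718 kJ/mol

9.7718 kJ/mol


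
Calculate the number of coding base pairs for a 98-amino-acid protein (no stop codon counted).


Each amino acid = 1 codon = 3 bp
bp = 98 * 3 = 294 bp

294 bp


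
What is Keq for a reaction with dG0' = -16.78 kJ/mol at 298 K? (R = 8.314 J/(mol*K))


Keq = exp(-dG0 * 1000 / (R * T))
Keq = exp(-(-16.78) * 1000 / (8.314 * 298))
Keq = 873.7198

873.7198


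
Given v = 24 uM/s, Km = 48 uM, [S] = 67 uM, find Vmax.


Vmax = v * (Km + [S]) / [S]
Vmax = 24 * (48 + 67) / 67
Vmax = 41.194 uM/s

41.194 uM/s


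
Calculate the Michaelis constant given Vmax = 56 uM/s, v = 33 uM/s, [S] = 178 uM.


Km = [S] * (Vmax - v) / v
Km = 178 * (56 - 33) / 33
Km = 124.0606 uM

124.0606 uM


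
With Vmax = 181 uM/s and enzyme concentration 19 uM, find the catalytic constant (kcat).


kcat = Vmax / [E]t
kcat = 181 / 19
kcat = 9.5263 s^-1

9.5263 s^-1


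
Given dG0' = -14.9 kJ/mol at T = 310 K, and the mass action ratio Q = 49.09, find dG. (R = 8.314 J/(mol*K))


dG = dG0' + RT * ln(Q) / 1000
dG = -14.9 + 8.314 * 310 * ln(49.09) / 1000
dG = -4.8647 kJ/mol

-4.8647 kJ/mol


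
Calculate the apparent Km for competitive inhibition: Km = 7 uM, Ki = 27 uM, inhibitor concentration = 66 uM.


Km_app = Km * (1 + [I]/Ki)
Km_app = 7 * (1 + 66/27)
Km_app = 24.1111 uM

24.1111 uM


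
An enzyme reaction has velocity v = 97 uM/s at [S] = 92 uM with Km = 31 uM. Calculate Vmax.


Vmax = v * (Km + [S]) / [S]
Vmax = 97 * (31 + 92) / 92
Vmax = 129.6848 uM/s

129.6848 uM/s


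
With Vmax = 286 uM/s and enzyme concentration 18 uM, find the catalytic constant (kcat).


kcat = Vmax / [E]t
kcat = 286 / 18
kcat = 15.8889 s^-1

15.8889 s^-1


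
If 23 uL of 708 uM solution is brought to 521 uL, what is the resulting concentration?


C2 = C1 * V1 / V2
C2 = 708 * 23 / 521
C2 = 31.2553 uM

31.2553 uM


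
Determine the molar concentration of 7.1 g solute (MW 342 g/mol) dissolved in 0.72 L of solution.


C = (mass / MW) / volume
C = (7.1 / 342) / 0.72
C = 0.0288 M

0.0288 M


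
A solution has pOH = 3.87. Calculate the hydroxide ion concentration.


[OH-] = 10^(-pOH)
[OH-] = 10^(-3.87)
[OH-] = 1.349e-04 M

1.349e-04 M


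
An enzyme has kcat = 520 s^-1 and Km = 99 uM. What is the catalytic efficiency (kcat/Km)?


Catalytic efficiency = kcat / Km
= 520 / 99
= 5.2525 uM^-1*s^-1

5.2525 uM^-1*s^-1


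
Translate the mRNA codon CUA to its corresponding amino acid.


Standard genetic code lookup.
Codon CUA -> Leu

Leu


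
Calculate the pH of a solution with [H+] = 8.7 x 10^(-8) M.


pH = -log10([H+])
pH = -log10(8.7 x 10^(-8))
pH = 7.0605

7.0605


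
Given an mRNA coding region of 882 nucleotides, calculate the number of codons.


codons = nucleotides / 3
codons = 882 / 3 = 294

294


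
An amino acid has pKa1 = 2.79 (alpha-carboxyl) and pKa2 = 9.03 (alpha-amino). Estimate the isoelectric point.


pI = (pKa1 + pKa2) / 2
pI = (2.79 + 9.03) / 2
pI = 5.91

5.91


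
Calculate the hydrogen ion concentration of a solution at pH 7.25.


[H+] = 10^(-pH)
[H+] = 10^(-7.25)
[H+] = 5.623e-08 M

5.623e-08 M


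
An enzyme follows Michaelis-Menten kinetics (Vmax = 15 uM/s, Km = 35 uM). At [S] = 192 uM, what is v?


v = Vmax * [S] / (Km + [S])
v = 15 * 192 / (35 + 192)
v = 12.6872 uM/s

12.6872 uM/s


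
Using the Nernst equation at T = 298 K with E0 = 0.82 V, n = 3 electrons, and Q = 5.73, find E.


E = E0 - (RT/nF) * ln(Q)
E = 0.82 - (8.314 * 298 / (3 * 96485)) * ln(5.73)
E = 0.8051 V

0.8051 V


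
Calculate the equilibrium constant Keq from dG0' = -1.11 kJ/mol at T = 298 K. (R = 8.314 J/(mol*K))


Keq = exp(-dG0 * 1000 / (R * T))
Keq = exp(-(-1.11) * 1000 / (8.314 * 298))
Keq = 1.5652

1.5652


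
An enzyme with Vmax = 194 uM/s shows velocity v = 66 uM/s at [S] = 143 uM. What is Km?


Km = [S] * (Vmax - v) / v
Km = 143 * (194 - 66) / 66
Km = 277.3333 uM

277.3333 uM


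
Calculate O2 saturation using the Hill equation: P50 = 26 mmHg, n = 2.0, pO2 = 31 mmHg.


Y = pO2^n / (P50^n + pO2^n)
Y = 31^2.0 / (26^2.0 + 31^2.0)
Y = 58.7%

58.7%


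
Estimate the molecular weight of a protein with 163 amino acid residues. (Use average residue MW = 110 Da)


MW = n_residues * 110 Da
MW = 163 * 110
MW = 17930 Da

17930 Da


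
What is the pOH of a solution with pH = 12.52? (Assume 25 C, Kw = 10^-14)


pOH = 14 - pH
pOH = 14 - 12.52
pOH = 1.48

1.48


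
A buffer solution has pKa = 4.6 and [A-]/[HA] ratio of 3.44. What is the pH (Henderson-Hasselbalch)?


pH = pKa + log10([A-]/[HA])
pH = 4.6 + log10(3.44)
pH = 5.1366

5.1366


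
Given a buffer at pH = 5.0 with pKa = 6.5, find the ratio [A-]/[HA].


[A-]/[HA] = 10^(pH - pKa)
= 10^(5.0 - 6.5)
= 0.0316

0.0316


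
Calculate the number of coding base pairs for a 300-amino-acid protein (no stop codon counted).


Each amino acid = 1 codon = 3 bp
bp = 300 * 3 = 900 bp

900 bp


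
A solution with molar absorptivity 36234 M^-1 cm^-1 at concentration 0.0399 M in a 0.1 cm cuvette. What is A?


A = epsilon * c * l
A = 36234 * 0.0399 * 0.1
A = 144.5737

144.5737


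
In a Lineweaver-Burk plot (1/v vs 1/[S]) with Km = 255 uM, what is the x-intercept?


x-intercept = -1/Km
= -1/255
= -0.0039 1/uM

-0.0039 1/uM


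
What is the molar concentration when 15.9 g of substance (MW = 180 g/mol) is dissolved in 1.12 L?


C = (mass / MW) / volume
C = (15.9 / 180) / 1.12
C = 0.0789 M

0.0789 M


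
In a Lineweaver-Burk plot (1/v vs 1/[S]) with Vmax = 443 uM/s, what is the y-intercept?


y-intercept = 1/Vmax
= 1/443
= 0.0023 s/uM

0.0023 s/uM


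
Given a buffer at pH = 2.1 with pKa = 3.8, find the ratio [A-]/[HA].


[A-]/[HA] = 10^(pH - pKa)
= 10^(2.1 - 3.8)
= 0.02

0.02


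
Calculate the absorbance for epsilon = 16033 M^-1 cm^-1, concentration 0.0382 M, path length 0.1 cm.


A = epsilon * c * l
A = 16033 * 0.0382 * 0.1
A = 61.2461

61.2461


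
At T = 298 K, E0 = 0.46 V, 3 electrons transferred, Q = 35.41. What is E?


E = E0 - (RT/nF) * ln(Q)
E = 0.46 - (8.314 * 298 / (3 * 96485)) * ln(35.41)
E = 0.4295 V

0.4295 V


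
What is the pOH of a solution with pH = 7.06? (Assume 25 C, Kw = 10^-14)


pOH = 14 - pH
pOH = 14 - 7.06
pOH = 6.94

6.94


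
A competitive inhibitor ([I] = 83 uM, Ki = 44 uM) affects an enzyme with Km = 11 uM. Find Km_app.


Km_app = Km * (1 + [I]/Ki)
Km_app = 11 * (1 + 83/44)
Km_app = 31.75 uM

31.75 uM


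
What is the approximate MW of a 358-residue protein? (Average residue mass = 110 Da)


MW = n_residues * 110 Da
MW = 358 * 110
MW = 39380 Da

39380 Da


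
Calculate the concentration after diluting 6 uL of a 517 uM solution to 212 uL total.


C2 = C1 * V1 / V2
C2 = 517 * 6 / 212
C2 = 14.6321 uM

14.6321 uM


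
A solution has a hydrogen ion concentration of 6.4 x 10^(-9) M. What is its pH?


pH = -log10([H+])
pH = -log10(6.4 x 10^(-9))
pH = 8.1938

8.1938


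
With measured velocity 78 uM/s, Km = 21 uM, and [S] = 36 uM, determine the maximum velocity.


Vmax = v * (Km + [S]) / [S]
Vmax = 78 * (21 + 36) / 36
Vmax = 123.5 uM/s

123.5 uM/s


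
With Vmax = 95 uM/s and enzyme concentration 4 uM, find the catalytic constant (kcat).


kcat = Vmax / [E]t
kcat = 95 / 4
kcat = 23.75 s^-1

23.75 s^-1


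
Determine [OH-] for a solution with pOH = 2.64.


[OH-] = 10^(-pOH)
[OH-] = 10^(-2.64)
[OH-] = 0.0023 M

0.0023 M


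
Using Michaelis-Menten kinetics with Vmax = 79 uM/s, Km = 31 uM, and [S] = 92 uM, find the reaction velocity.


v = Vmax * [S] / (Km + [S])
v = 79 * 92 / (31 + 92)
v = 59.0894 uM/s

59.0894 uM/s


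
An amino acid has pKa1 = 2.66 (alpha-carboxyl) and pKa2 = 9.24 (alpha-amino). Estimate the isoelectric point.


pI = (pKa1 + pKa2) / 2
pI = (2.66 + 9.24) / 2
pI = 5.95

5.95


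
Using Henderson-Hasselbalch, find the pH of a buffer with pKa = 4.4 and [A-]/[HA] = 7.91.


pH = pKa + log10([A-]/[HA])
pH = 4.4 + log10(7.91)
pH = 5.2982

5.2982


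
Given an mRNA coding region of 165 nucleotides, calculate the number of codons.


codons = nucleotides / 3
codons = 165 / 3 = 55

55


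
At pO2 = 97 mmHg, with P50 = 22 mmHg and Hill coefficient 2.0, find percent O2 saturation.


Y = pO2^n / (P50^n + pO2^n)
Y = 97^2.0 / (22^2.0 + 97^2.0)
Y = 95.11%

95.11%


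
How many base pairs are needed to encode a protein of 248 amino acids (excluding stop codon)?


Each amino acid = 1 codon = 3 bp
bp = 248 * 3 = 744 bp

744 bp


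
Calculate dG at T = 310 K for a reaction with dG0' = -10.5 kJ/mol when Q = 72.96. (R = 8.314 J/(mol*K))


dG = dG0' + RT * ln(Q) / 1000
dG = -10.5 + 8.314 * 310 * ln(72.96) / 1000
dG = 0.5566 kJ/mol

0.5566 kJ/mol


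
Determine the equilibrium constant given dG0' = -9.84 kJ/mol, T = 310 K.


Keq = exp(-dG0 * 1000 / (R * T))
Keq = exp(-(-9.84) * 1000 / (8.314 * 310))
Keq = 45.5081

45.5081


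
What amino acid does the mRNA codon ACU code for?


Standard genetic code lookup.
Codon ACU -> Thr

Thr


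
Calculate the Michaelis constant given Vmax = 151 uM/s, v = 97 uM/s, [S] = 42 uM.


Km = [S] * (Vmax - v) / v
Km = 42 * (151 - 97) / 97
Km = 23.3814 uM

23.3814 uM


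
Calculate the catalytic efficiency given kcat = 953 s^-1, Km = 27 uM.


Catalytic efficiency = kcat / Km
= 953 / 27
= 35.2963 uM^-1*s^-1

35.2963 uM^-1*s^-1


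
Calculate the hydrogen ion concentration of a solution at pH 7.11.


[H+] = 10^(-pH)
[H+] = 10^(-7.11)
[H+] = 7.762e-08 M

7.762e-08 M


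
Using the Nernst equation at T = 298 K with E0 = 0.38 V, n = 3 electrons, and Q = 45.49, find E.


E = E0 - (RT/nF) * ln(Q)
E = 0.38 - (8.314 * 298 / (3 * 96485)) * ln(45.49)
E = 0.3473 V

0.3473 V


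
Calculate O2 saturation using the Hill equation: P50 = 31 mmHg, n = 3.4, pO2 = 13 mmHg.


Y = pO2^n / (P50^n + pO2^n)
Y = 13^3.4 / (31^3.4 + 13^3.4)
Y = 4.95%

4.95%


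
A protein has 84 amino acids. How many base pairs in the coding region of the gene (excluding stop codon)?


Each amino acid = 1 codon = 3 bp
bp = 84 * 3 = 252 bp

252 bp


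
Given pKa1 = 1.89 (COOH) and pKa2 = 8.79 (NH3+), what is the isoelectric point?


pI = (pKa1 + pKa2) / 2
pI = (1.89 + 8.79) / 2
pI = 5.34

5.34


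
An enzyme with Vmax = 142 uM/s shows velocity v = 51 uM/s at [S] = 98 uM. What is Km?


Km = [S] * (Vmax - v) / v
Km = 98 * (142 - 51) / 51
Km = 174.8627 uM

174.8627 uM


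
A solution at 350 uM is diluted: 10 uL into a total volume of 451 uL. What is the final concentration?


C2 = C1 * V1 / V2
C2 = 350 * 10 / 451
C2 = 7.7605 uM

7.7605 uM


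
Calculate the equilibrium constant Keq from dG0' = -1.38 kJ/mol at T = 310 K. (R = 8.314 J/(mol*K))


Keq = exp(-dG0 * 1000 / (R * T))
Keq = exp(-(-1.38) * 1000 / (8.314 * 310))
Keq = 1.7082

1.7082


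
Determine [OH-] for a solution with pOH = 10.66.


[OH-] = 10^(-pOH)
[OH-] = 10^(-10.66)
[OH-] = 2.188e-11 M

2.188e-11 M


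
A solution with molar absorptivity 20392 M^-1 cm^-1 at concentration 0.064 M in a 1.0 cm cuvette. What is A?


A = epsilon * c * l
A = 20392 * 0.064 * 1.0
A = 1305.088

1305.088


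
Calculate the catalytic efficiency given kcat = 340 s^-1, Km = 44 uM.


Catalytic efficiency = kcat / Km
= 340 / 44
= 7.7273 uM^-1*s^-1

7.7273 uM^-1*s^-1


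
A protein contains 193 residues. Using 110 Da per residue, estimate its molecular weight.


MW = n_residues * 110 Da
MW = 193 * 110
MW = 21230 Da

21230 Da


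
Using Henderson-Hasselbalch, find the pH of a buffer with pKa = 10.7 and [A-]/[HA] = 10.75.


pH = pKa + log10([A-]/[HA])
pH = 10.7 + log10(10.75)
pH = 11.7314

11.7314


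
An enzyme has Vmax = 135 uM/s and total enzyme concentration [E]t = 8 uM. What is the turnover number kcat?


kcat = Vmax / [E]t
kcat = 135 / 8
kcat = 16.875 s^-1

16.875 s^-1


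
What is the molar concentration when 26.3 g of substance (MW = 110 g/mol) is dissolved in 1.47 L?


C = (mass / MW) / volume
C = (26.3 / 110) / 1.47
C = 0.1626 M

0.1626 M


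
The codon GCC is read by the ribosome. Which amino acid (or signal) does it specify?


Standard genetic code lookup.
Codon GCC -> Ala

Ala


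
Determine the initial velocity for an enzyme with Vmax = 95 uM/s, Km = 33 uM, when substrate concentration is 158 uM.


v = Vmax * [S] / (Km + [S])
v = 95 * 158 / (33 + 158)
v = 78.5864 uM/s

78.5864 uM/s


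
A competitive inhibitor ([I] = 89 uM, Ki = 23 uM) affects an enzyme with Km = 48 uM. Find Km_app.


Km_app = Km * (1 + [I]/Ki)
Km_app = 48 * (1 + 89/23)
Km_app = 233.7391 uM

233.7391 uM


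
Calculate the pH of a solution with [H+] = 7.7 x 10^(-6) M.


pH = -log10([H+])
pH = -log10(7.7 x 10^(-6))
pH = 5.1135

5.1135


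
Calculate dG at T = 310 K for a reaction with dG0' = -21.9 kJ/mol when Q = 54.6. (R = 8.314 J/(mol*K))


dG = dG0' + RT * ln(Q) / 1000
dG = -21.9 + 8.314 * 310 * ln(54.6) / 1000
dG = -11.5906 kJ/mol

-11.5906 kJ/mol


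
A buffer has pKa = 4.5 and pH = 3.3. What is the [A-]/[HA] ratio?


[A-]/[HA] = 10^(pH - pKa)
= 10^(3.3 - 4.5)
= 0.0631

0.0631


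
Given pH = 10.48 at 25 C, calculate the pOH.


pOH = 14 - pH
pOH = 14 - 10.48
pOH = 3.52

3.52


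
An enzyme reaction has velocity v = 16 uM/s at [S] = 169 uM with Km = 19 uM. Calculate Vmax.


Vmax = v * (Km + [S]) / [S]
Vmax = 16 * (19 + 169) / 169
Vmax = 17.7988 uM/s

17.7988 uM/s


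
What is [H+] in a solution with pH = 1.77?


[H+] = 10^(-pH)
[H+] = 10^(-1.77)
[H+] = 0.017 M

0.017 M


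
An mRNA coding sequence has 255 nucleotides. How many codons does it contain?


codons = nucleotides / 3
codons = 255 / 3 = 85

85


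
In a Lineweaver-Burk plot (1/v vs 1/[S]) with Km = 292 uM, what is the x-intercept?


x-intercept = -1/Km
= -1/292
= -0.0034 1/uM

-0.0034 1/uM


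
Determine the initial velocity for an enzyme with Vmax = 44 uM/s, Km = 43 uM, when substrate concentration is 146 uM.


v = Vmax * [S] / (Km + [S])
v = 44 * 146 / (43 + 146)
v = 33.9894 uM/s

33.9894 uM/s


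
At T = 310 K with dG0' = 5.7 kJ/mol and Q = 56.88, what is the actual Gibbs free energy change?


dG = dG0' + RT * ln(Q) / 1000
dG = 5.7 + 8.314 * 310 * ln(56.88) / 1000
dG = 16.1149 kJ/mol

16.1149 kJ/mol


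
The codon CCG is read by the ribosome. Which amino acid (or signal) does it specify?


Standard genetic code lookup.
Codon CCG -> Pro

Pro


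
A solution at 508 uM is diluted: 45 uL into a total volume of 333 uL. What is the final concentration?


C2 = C1 * V1 / V2
C2 = 508 * 45 / 333
C2 = 68.6486 uM

68.6486 uM


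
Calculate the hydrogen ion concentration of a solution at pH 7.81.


[H+] = 10^(-pH)
[H+] = 10^(-7.81)
[H+] = 1.549e-08 M

1.549e-08 M


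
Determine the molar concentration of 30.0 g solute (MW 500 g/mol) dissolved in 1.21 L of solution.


C = (mass / MW) / volume
C = (30.0 / 500) / 1.21
C = 0.0496 M

0.0496 M


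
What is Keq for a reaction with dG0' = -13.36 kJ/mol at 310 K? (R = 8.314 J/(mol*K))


Keq = exp(-dG0 * 1000 / (R * T))
Keq = exp(-(-13.36) * 1000 / (8.314 * 310))
Keq = 178.3306

178.3306


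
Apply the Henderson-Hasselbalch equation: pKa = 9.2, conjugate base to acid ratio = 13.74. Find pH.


pH = pKa + log10([A-]/[HA])
pH = 9.2 + log10(13.74)
pH = 10.338

10.338


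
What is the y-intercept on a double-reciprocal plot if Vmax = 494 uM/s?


y-intercept = 1/Vmax
= 1/494
= 0.002 s/uM

0.002 s/uM


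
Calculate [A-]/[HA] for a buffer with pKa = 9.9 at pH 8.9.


[A-]/[HA] = 10^(pH - pKa)
= 10^(8.9 - 9.9)
= 0.1

0.1


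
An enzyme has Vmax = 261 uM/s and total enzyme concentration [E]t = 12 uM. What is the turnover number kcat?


kcat = Vmax / [E]t
kcat = 261 / 12
kcat = 21.75 s^-1

21.75 s^-1


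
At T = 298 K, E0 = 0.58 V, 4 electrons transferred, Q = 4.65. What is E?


E = E0 - (RT/nF) * ln(Q)
E = 0.58 - (8.314 * 298 / (4 * 96485)) * ln(4.65)
E = 0.5701 V

0.5701 V


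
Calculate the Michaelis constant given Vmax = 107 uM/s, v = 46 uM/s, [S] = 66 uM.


Km = [S] * (Vmax - v) / v
Km = 66 * (107 - 46) / 46
Km = 87.5217 uM

87.5217 uM


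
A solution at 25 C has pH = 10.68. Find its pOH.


pOH = 14 - pH
pOH = 14 - 10.68
pOH = 3.32

3.32


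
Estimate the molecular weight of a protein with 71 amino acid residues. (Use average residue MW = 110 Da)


MW = n_residues * 110 Da
MW = 71 * 110
MW = 7810 Da

7810 Da


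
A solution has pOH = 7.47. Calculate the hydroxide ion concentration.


[OH-] = 10^(-pOH)
[OH-] = 10^(-7.47)
[OH-] = 3.388e-08 M

3.388e-08 M


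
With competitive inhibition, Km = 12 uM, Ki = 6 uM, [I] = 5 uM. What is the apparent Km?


Km_app = Km * (1 + [I]/Ki)
Km_app = 12 * (1 + 5/6)
Km_app = 22.0 uM

22.0 uM


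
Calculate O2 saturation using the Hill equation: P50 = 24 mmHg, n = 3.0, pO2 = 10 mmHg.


Y = pO2^n / (P50^n + pO2^n)
Y = 10^3.0 / (24^3.0 + 10^3.0)
Y = 6.75%

6.75%


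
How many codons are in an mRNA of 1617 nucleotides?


codons = nucleotides / 3
codons = 1617 / 3 = 539

539


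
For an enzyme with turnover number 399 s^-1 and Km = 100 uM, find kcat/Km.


Catalytic efficiency = kcat / Km
= 399 / 100
= 3.99 uM^-1*s^-1

3.99 uM^-1*s^-1


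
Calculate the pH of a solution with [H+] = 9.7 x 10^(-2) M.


pH = -log10([H+])
pH = -log10(9.7 x 10^(-2))
pH = 1.0132

1.0132


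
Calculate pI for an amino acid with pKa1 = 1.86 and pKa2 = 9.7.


pI = (pKa1 + pKa2) / 2
pI = (1.86 + 9.7) / 2
pI = 5.78

5.78


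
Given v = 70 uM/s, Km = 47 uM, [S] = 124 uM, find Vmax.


Vmax = v * (Km + [S]) / [S]
Vmax = 70 * (47 + 124) / 124
Vmax = 96.5323 uM/s

96.5323 uM/s


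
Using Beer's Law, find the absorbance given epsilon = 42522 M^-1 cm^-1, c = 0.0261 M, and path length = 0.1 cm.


A = epsilon * c * l
A = 42522 * 0.0261 * 0.1
A = 110.9824

110.9824


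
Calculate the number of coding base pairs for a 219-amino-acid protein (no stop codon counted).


Each amino acid = 1 codon = 3 bp
bp = 219 * 3 = 657 bp

657 bp


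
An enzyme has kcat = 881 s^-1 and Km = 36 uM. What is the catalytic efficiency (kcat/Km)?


Catalytic efficiency = kcat / Km
= 881 / 36
= 24.4722 uM^-1*s^-1

24.4722 uM^-1*s^-1


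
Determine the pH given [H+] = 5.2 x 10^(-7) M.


pH = -log10([H+])
pH = -log10(5.2 x 10^(-7))
pH = 6.284

6.284


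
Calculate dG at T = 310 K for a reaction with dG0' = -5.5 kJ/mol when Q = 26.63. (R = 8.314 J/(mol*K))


dG = dG0' + RT * ln(Q) / 1000
dG = -5.5 + 8.314 * 310 * ln(26.63) / 1000
dG = 2.9589 kJ/mol

2.9589 kJ/mol


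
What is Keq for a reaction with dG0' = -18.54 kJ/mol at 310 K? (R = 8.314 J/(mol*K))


Keq = exp(-dG0 * 1000 / (R * T))
Keq = exp(-(-18.54) * 1000 / (8.314 * 310))
Keq = 1330.7035

1330.7035


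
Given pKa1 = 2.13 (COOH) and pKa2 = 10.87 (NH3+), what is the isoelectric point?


pI = (pKa1 + pKa2) / 2
pI = (2.13 + 10.87) / 2
pI = 6.5

6.5


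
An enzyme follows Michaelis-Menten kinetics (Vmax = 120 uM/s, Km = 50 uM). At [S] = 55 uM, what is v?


v = Vmax * [S] / (Km + [S])
v = 120 * 55 / (50 + 55)
v = 62.8571 uM/s

62.8571 uM/s


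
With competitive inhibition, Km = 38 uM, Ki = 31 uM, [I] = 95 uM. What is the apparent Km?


Km_app = Km * (1 + [I]/Ki)
Km_app = 38 * (1 + 95/31)
Km_app = 154.4516 uM

154.4516 uM


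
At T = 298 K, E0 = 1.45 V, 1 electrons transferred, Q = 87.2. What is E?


E = E0 - (RT/nF) * ln(Q)
E = 1.45 - (8.314 * 298 / (1 * 96485)) * ln(87.2)
E = 1.3353 V

1.3353 V


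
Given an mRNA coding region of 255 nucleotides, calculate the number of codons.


codons = nucleotides / 3
codons = 255 / 3 = 85

85


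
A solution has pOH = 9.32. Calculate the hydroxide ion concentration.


[OH-] = 10^(-pOH)
[OH-] = 10^(-9.32)
[OH-] = 4.786e-10 M

4.786e-10 M


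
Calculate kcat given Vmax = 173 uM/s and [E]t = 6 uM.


kcat = Vmax / [E]t
kcat = 173 / 6
kcat = 28.8333 s^-1

28.8333 s^-1


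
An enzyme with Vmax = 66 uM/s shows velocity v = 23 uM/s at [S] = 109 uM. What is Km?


Km = [S] * (Vmax - v) / v
Km = 109 * (66 - 23) / 23
Km = 203.7826 uM

203.7826 uM


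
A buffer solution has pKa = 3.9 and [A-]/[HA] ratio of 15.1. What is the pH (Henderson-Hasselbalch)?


pH = pKa + log10([A-]/[HA])
pH = 3.9 + log10(15.1)
pH = 5.079

5.079


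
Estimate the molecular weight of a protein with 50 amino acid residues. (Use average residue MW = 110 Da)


MW = n_residues * 110 Da
MW = 50 * 110
MW = 5500 Da

5500 Da


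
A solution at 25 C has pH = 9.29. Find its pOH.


pOH = 14 - pH
pOH = 14 - 9.29
pOH = 4.71

4.71


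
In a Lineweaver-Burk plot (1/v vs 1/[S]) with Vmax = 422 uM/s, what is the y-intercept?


y-intercept = 1/Vmax
= 1/422
= 0.0024 s/uM

0.0024 s/uM


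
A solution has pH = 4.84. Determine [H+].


[H+] = 10^(-pH)
[H+] = 10^(-4.84)
[H+] = 1.445e-05 M

1.445e-05 M


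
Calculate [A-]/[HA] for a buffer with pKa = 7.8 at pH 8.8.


[A-]/[HA] = 10^(pH - pKa)
= 10^(8.8 - 7.8)
= 10.0

10.0


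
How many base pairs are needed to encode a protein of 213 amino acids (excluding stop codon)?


Each amino acid = 1 codon = 3 bp
bp = 213 * 3 = 639 bp

639 bp


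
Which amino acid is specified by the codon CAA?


Standard genetic code lookup.
Codon CAA -> Gln

Gln


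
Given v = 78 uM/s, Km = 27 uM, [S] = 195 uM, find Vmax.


Vmax = v * (Km + [S]) / [S]
Vmax = 78 * (27 + 195) / 195
Vmax = 88.8 uM/s

88.8 uM/s


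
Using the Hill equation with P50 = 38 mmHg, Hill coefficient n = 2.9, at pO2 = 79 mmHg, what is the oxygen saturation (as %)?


Y = pO2^n / (P50^n + pO2^n)
Y = 79^2.9 / (38^2.9 + 79^2.9)
Y = 89.31%

89.31%
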